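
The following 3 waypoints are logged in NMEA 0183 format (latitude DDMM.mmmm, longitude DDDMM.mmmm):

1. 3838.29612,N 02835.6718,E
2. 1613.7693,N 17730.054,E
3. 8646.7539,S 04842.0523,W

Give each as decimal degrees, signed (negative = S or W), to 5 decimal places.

1. 38.63827, 28.59453
2. 16.22949, 177.50090
3. -86.77923, -48.70087

Point 1:
  Lat: split at 2 digits → 38° and 38.29612′; 38 + 38.29612/60 = 38.638269
  N ⇒ keep positive
  Longitude: split at 3 digits → 028° and 35.6718′; 28 + 35.6718/60 = 28.594530
  E ⇒ keep positive
Point 2:
  Lat: degrees = first 2 digits = 16, minutes = 13.7693; 16 + 13.7693/60 = 16.229488
  N ⇒ keep positive
  Lon: degrees = first 3 digits = 177, minutes = 30.054; 177 + 30.054/60 = 177.500900
  E ⇒ keep positive
Point 3:
  φ: degrees = first 2 digits = 86, minutes = 46.7539; 86 + 46.7539/60 = 86.779232
  S → negative
  λ: split at 3 digits → 048° and 42.0523′; 48 + 42.0523/60 = 48.700872
  hemisphere W, so the sign is −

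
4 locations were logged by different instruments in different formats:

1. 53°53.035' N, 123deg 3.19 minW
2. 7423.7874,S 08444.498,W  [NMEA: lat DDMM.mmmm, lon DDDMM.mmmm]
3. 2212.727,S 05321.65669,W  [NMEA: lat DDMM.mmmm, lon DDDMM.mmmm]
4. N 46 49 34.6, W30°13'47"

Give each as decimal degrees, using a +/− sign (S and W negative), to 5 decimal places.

1. 53.88392, -123.05317
2. -74.39646, -84.74163
3. -22.21212, -53.36094
4. 46.82628, -30.22972

Point 1:
  φ: 53 + 53.035/60 = 53.883917
  N ⇒ keep positive
  Lon: 123 + 3.19/60 = 123.053167
  hemisphere W, so the sign is −
Point 2:
  Lat: degrees = first 2 digits = 74, minutes = 23.7874; 74 + 23.7874/60 = 74.396457
  S → negative
  λ: split at 3 digits → 084° and 44.498′; 84 + 44.498/60 = 84.741633
  hemisphere W, so the sign is −
Point 3:
  Lat: degrees = first 2 digits = 22, minutes = 12.727; 22 + 12.727/60 = 22.212117
  S ⇒ negate
  Longitude: split at 3 digits → 053° and 21.65669′; 53 + 21.65669/60 = 53.360945
  W ⇒ negate
Point 4:
  Lat: 46 + 49/60 + 34.6/3600 = 46.826278
  N ⇒ keep positive
  Lon: 13′ + 47″ = 13.78333′; 30 + 13.78333/60 = 30.229722
  W → negative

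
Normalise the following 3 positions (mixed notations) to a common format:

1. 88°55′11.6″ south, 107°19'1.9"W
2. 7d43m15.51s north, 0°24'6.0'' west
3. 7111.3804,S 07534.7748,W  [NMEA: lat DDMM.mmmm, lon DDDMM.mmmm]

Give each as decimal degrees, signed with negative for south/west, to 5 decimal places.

Point 1:
  φ: 88 + 55/60 + 11.6/3600 = 88.919889
  S ⇒ negate
  Lon: 19′ + 1.9″ = 19.03167′; 107 + 19.03167/60 = 107.317194
  W → negative
Point 2:
  Lat: 7 + 43/60 + 15.51/3600 = 7.720975
  N ⇒ keep positive
  Longitude: 24′ + 6″ = 24.10000′; 0 + 24.10000/60 = 0.401667
  hemisphere W, so the sign is −
Point 3:
  Lat: split at 2 digits → 71° and 11.3804′; 71 + 11.3804/60 = 71.189673
  S → negative
  Lon: split at 3 digits → 075° and 34.7748′; 75 + 34.7748/60 = 75.579580
  hemisphere W, so the sign is −

1. -88.91989, -107.31719
2. 7.72098, -0.40167
3. -71.18967, -75.57958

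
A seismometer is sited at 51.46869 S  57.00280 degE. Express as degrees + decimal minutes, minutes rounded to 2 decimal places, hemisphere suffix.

51° 28.12′ S, 57° 0.17′ E

Lat: 51° + 0.468690 × 60 = 51° 28.1214′
Longitude: fractional part 0.002800 → 0.1680 minutes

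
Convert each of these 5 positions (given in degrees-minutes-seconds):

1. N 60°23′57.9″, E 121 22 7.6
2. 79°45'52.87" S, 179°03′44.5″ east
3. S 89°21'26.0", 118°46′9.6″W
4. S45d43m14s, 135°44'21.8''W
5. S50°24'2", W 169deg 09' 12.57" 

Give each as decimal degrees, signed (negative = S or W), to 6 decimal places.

1. 60.399417, 121.368778
2. -79.764686, 179.062361
3. -89.357222, -118.769333
4. -45.720556, -135.739389
5. -50.400556, -169.153492

Point 1:
  Latitude: 23′ + 57.9″ = 23.96500′; 60 + 23.96500/60 = 60.3994167
  N ⇒ keep positive
  Lon: 121 + 22/60 + 7.6/3600 = 121.3687778
  E → positive
Point 2:
  φ: 79° + 45/60 + 52.87/3600 = 79 + 0.750000 + 0.014686 = 79.7646861
  hemisphere S, so the sign is −
  Longitude: 179 + 3/60 + 44.5/3600 = 179.0623611
  E → positive
Point 3:
  φ: 89 + 21/60 + 26/3600 = 89.3572222
  S ⇒ negate
  Longitude: 118 + 46/60 + 9.6/3600 = 118.7693333
  W → negative
Point 4:
  Latitude: 45° + 43/60 + 14/3600 = 45 + 0.716667 + 0.003889 = 45.7205556
  hemisphere S, so the sign is −
  Longitude: 135 + 44/60 + 21.8/3600 = 135.7393889
  hemisphere W, so the sign is −
Point 5:
  Lat: 24′ + 2″ = 24.03333′; 50 + 24.03333/60 = 50.4005556
  hemisphere S, so the sign is −
  Lon: 169° + 9/60 + 12.57/3600 = 169 + 0.150000 + 0.003492 = 169.1534917
  W → negative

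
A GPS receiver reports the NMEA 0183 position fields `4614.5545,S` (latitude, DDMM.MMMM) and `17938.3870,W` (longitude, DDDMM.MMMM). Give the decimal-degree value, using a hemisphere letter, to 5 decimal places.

Latitude: split at 2 digits → 46° and 14.5545′; 46 + 14.5545/60 = 46.242575
Longitude: split at 3 digits → 179° and 38.387′; 179 + 38.387/60 = 179.639783

46.24258° S, 179.63978° W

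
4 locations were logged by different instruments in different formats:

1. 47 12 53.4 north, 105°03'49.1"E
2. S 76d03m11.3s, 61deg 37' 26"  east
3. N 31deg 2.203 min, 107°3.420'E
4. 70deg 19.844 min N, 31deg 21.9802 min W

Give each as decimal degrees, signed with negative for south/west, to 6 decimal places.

Point 1:
  Lat: 47° + 12/60 + 53.4/3600 = 47 + 0.200000 + 0.014833 = 47.2148333
  N → positive
  Longitude: 105° + 3/60 + 49.1/3600 = 105 + 0.050000 + 0.013639 = 105.0636389
  E ⇒ keep positive
Point 2:
  Lat: 76 + 3/60 + 11.3/3600 = 76.0531389
  hemisphere S, so the sign is −
  Longitude: 61 + 37/60 + 26/3600 = 61.6238889
  E ⇒ keep positive
Point 3:
  Latitude: 2.203′ = 0.036717°; total 31.0367167
  N ⇒ keep positive
  Lon: 107 + 3.42/60 = 107.0570000
  E ⇒ keep positive
Point 4:
  Lat: 19.844′ = 0.330733°; total 70.3307333
  N → positive
  Longitude: 21.9802′ = 0.366337°; total 31.3663367
  W ⇒ negate

1. 47.214833, 105.063639
2. -76.053139, 61.623889
3. 31.036717, 107.057000
4. 70.330733, -31.366337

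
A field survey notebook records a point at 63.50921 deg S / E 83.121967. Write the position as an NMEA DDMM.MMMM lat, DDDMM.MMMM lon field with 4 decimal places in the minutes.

φ: 63° + 0.509210 × 60 = 63° 30.552600′
Longitude: 83° + 0.121967 × 60 = 83° 7.318020′

6330.5526,S / 08307.3180,E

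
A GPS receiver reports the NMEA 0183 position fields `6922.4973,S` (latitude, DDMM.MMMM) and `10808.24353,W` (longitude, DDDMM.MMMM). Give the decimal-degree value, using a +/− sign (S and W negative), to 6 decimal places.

φ: degrees = first 2 digits = 69, minutes = 22.4973; 69 + 22.4973/60 = 69.3749550
S ⇒ negate
Longitude: degrees = first 3 digits = 108, minutes = 8.24353; 108 + 8.24353/60 = 108.1373922
W ⇒ negate

-69.374955, -108.137392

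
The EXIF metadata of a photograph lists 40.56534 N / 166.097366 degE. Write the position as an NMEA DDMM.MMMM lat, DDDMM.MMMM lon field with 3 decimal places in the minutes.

4033.920,N / 16605.842,E

Latitude: 40° + 0.565340 × 60 = 40° 33.92040′
λ: minutes = (166.097366 − 166) × 60 = 5.84196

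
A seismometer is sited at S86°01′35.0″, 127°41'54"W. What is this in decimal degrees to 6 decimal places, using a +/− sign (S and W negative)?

-86.026389, -127.698333

Lat: 86 + 1/60 + 35/3600 = 86.0263889
S → negative
Lon: 127 + 41/60 + 54/3600 = 127.6983333
W → negative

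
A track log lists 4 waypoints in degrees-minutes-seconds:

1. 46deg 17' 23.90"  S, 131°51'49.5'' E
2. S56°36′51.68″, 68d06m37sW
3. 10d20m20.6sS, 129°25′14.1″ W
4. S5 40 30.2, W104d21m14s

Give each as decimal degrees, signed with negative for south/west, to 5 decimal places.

Point 1:
  Latitude: 46° + 17/60 + 23.9/3600 = 46 + 0.283333 + 0.006639 = 46.289972
  hemisphere S, so the sign is −
  Longitude: 131° + 51/60 + 49.5/3600 = 131 + 0.850000 + 0.013750 = 131.863750
  E ⇒ keep positive
Point 2:
  φ: 56 + 36/60 + 51.68/3600 = 56.614356
  S ⇒ negate
  λ: 68 + 6/60 + 37/3600 = 68.110278
  hemisphere W, so the sign is −
Point 3:
  φ: 10 + 20/60 + 20.6/3600 = 10.339056
  S ⇒ negate
  Longitude: 129 + 25/60 + 14.1/3600 = 129.420583
  W → negative
Point 4:
  Latitude: 40′ + 30.2″ = 40.50333′; 5 + 40.50333/60 = 5.675056
  S → negative
  Longitude: 104° + 21/60 + 14/3600 = 104 + 0.350000 + 0.003889 = 104.353889
  W ⇒ negate

1. -46.28997, 131.86375
2. -56.61436, -68.11028
3. -10.33906, -129.42058
4. -5.67506, -104.35389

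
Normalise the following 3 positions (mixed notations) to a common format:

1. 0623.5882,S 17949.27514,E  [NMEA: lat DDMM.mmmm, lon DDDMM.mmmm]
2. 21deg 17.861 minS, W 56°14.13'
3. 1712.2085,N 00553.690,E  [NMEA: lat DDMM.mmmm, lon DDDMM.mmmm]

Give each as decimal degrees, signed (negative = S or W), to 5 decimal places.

1. -6.39314, 179.82125
2. -21.29768, -56.23550
3. 17.20348, 5.89483

Point 1:
  Latitude: split at 2 digits → 06° and 23.5882′; 6 + 23.5882/60 = 6.393137
  S → negative
  λ: split at 3 digits → 179° and 49.27514′; 179 + 49.27514/60 = 179.821252
  E → positive
Point 2:
  φ: 21 + 17.861/60 = 21.297683
  S → negative
  Lon: 56 + 14.13/60 = 56.235500
  W ⇒ negate
Point 3:
  φ: degrees = first 2 digits = 17, minutes = 12.2085; 17 + 12.2085/60 = 17.203475
  N → positive
  λ: degrees = first 3 digits = 5, minutes = 53.69; 5 + 53.69/60 = 5.894833
  E ⇒ keep positive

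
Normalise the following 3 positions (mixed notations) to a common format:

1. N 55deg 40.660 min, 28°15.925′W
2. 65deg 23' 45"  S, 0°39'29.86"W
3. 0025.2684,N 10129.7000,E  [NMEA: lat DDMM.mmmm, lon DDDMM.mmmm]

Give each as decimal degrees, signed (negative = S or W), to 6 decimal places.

1. 55.677667, -28.265417
2. -65.395833, -0.658294
3. 0.421140, 101.495000

Point 1:
  Latitude: 55 + 40.66/60 = 55.6776667
  N ⇒ keep positive
  λ: 15.925′ = 0.265417°; total 28.2654167
  W ⇒ negate
Point 2:
  Lat: 65° + 23/60 + 45/3600 = 65 + 0.383333 + 0.012500 = 65.3958333
  hemisphere S, so the sign is −
  λ: 0° + 39/60 + 29.86/3600 = 0 + 0.650000 + 0.008294 = 0.6582944
  W ⇒ negate
Point 3:
  Lat: degrees = first 2 digits = 0, minutes = 25.2684; 0 + 25.2684/60 = 0.4211400
  N ⇒ keep positive
  λ: degrees = first 3 digits = 101, minutes = 29.7; 101 + 29.7/60 = 101.4950000
  E ⇒ keep positive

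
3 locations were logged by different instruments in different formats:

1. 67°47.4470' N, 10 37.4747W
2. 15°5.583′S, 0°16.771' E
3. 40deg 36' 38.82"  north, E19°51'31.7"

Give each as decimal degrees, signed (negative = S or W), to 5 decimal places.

1. 67.79078, -10.62458
2. -15.09305, 0.27952
3. 40.61078, 19.85881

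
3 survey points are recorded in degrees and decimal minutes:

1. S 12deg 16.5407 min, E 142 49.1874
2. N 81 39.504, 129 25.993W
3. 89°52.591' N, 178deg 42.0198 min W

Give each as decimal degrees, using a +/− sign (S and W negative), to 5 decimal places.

Point 1:
  φ: 16.5407′ = 0.275678°; total 12.275678
  hemisphere S, so the sign is −
  λ: 142 + 49.1874/60 = 142.819790
  E → positive
Point 2:
  φ: 81 + 39.504/60 = 81.658400
  N → positive
  λ: 129 + 25.993/60 = 129.433217
  hemisphere W, so the sign is −
Point 3:
  Lat: 89 + 52.591/60 = 89.876517
  N → positive
  λ: 178 + 42.0198/60 = 178.700330
  W → negative

1. -12.27568, 142.81979
2. 81.65840, -129.43322
3. 89.87652, -178.70033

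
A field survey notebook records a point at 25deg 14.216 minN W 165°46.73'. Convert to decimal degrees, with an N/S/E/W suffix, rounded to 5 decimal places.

φ: 14.216′ = 0.236933°; total 25.236933
Longitude: 165 + 46.73/60 = 165.778833

25.23693° N, 165.77883° W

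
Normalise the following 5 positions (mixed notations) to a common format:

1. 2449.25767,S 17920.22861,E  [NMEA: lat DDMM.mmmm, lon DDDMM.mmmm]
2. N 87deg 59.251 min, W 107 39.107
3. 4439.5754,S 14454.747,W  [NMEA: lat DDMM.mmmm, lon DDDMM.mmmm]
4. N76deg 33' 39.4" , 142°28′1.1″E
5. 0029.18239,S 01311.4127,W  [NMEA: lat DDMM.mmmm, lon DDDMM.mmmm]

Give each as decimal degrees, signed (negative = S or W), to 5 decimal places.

1. -24.82096, 179.33714
2. 87.98752, -107.65178
3. -44.65959, -144.91245
4. 76.56094, 142.46697
5. -0.48637, -13.19021

Point 1:
  Lat: split at 2 digits → 24° and 49.25767′; 24 + 49.25767/60 = 24.820961
  S ⇒ negate
  Lon: split at 3 digits → 179° and 20.22861′; 179 + 20.22861/60 = 179.337144
  E → positive
Point 2:
  φ: 87 + 59.251/60 = 87.987517
  N → positive
  λ: 107 + 39.107/60 = 107.651783
  W → negative
Point 3:
  Latitude: split at 2 digits → 44° and 39.5754′; 44 + 39.5754/60 = 44.659590
  hemisphere S, so the sign is −
  λ: split at 3 digits → 144° and 54.747′; 144 + 54.747/60 = 144.912450
  W → negative
Point 4:
  Latitude: 76° + 33/60 + 39.4/3600 = 76 + 0.550000 + 0.010944 = 76.560944
  N → positive
  Lon: 28′ + 1.1″ = 28.01833′; 142 + 28.01833/60 = 142.466972
  E ⇒ keep positive
Point 5:
  Lat: split at 2 digits → 00° and 29.18239′; 0 + 29.18239/60 = 0.486373
  hemisphere S, so the sign is −
  λ: degrees = first 3 digits = 13, minutes = 11.4127; 13 + 11.4127/60 = 13.190212
  hemisphere W, so the sign is −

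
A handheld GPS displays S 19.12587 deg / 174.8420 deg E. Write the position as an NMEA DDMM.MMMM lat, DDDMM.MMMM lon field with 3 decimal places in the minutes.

Lat: minutes = (19.125870 − 19) × 60 = 7.55220
Longitude: fractional part 0.842000 → 50.52000 minutes

1907.552,S / 17450.520,E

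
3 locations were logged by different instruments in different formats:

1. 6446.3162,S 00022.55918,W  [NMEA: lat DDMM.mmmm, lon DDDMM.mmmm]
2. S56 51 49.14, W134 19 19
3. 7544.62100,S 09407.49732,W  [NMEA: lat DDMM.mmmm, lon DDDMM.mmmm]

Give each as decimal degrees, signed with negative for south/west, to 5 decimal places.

Point 1:
  Latitude: split at 2 digits → 64° and 46.3162′; 64 + 46.3162/60 = 64.771937
  S ⇒ negate
  Lon: degrees = first 3 digits = 0, minutes = 22.55918; 0 + 22.55918/60 = 0.375986
  W ⇒ negate
Point 2:
  φ: 51′ + 49.14″ = 51.81900′; 56 + 51.81900/60 = 56.863650
  S → negative
  Lon: 134° + 19/60 + 19/3600 = 134 + 0.316667 + 0.005278 = 134.321944
  hemisphere W, so the sign is −
Point 3:
  Latitude: split at 2 digits → 75° and 44.621′; 75 + 44.621/60 = 75.743683
  S ⇒ negate
  Lon: degrees = first 3 digits = 94, minutes = 7.49732; 94 + 7.49732/60 = 94.124955
  W ⇒ negate

1. -64.77194, -0.37599
2. -56.86365, -134.32194
3. -75.74368, -94.12496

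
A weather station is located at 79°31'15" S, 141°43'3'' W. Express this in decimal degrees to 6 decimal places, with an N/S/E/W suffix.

φ: 31′ + 15″ = 31.25000′; 79 + 31.25000/60 = 79.5208333
Lon: 141 + 43/60 + 3/3600 = 141.7175000

79.520833° S, 141.717500° W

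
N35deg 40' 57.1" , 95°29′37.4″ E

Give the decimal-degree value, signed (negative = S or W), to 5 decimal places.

35.68253, 95.49372

Lat: 35 + 40/60 + 57.1/3600 = 35.682528
N ⇒ keep positive
Lon: 29′ + 37.4″ = 29.62333′; 95 + 29.62333/60 = 95.493722
E → positive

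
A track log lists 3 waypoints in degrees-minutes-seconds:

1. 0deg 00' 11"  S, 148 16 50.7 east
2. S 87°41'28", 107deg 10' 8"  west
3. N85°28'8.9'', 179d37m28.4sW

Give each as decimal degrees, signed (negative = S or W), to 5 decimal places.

Point 1:
  Latitude: 0° + 0/60 + 11/3600 = 0 + 0.000000 + 0.003056 = 0.003056
  hemisphere S, so the sign is −
  Lon: 148° + 16/60 + 50.7/3600 = 148 + 0.266667 + 0.014083 = 148.280750
  E ⇒ keep positive
Point 2:
  φ: 87 + 41/60 + 28/3600 = 87.691111
  S → negative
  Lon: 10′ + 8″ = 10.13333′; 107 + 10.13333/60 = 107.168889
  W ⇒ negate
Point 3:
  Lat: 85 + 28/60 + 8.9/3600 = 85.469139
  N → positive
  Lon: 179 + 37/60 + 28.4/3600 = 179.624556
  hemisphere W, so the sign is −

1. -0.00306, 148.28075
2. -87.69111, -107.16889
3. 85.46914, -179.62456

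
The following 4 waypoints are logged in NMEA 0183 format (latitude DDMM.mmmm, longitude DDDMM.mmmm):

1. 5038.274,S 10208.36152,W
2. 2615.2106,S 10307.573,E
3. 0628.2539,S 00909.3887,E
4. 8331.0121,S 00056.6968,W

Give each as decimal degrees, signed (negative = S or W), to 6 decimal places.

Point 1:
  Latitude: split at 2 digits → 50° and 38.274′; 50 + 38.274/60 = 50.6379000
  hemisphere S, so the sign is −
  Lon: degrees = first 3 digits = 102, minutes = 8.36152; 102 + 8.36152/60 = 102.1393587
  hemisphere W, so the sign is −
Point 2:
  φ: split at 2 digits → 26° and 15.2106′; 26 + 15.2106/60 = 26.2535100
  S ⇒ negate
  Longitude: degrees = first 3 digits = 103, minutes = 7.573; 103 + 7.573/60 = 103.1262167
  E ⇒ keep positive
Point 3:
  Latitude: split at 2 digits → 06° and 28.2539′; 6 + 28.2539/60 = 6.4708983
  hemisphere S, so the sign is −
  Lon: split at 3 digits → 009° and 9.3887′; 9 + 9.3887/60 = 9.1564783
  E ⇒ keep positive
Point 4:
  Lat: degrees = first 2 digits = 83, minutes = 31.0121; 83 + 31.0121/60 = 83.5168683
  hemisphere S, so the sign is −
  Longitude: split at 3 digits → 000° and 56.6968′; 0 + 56.6968/60 = 0.9449467
  W ⇒ negate

1. -50.637900, -102.139359
2. -26.253510, 103.126217
3. -6.470898, 9.156478
4. -83.516868, -0.944947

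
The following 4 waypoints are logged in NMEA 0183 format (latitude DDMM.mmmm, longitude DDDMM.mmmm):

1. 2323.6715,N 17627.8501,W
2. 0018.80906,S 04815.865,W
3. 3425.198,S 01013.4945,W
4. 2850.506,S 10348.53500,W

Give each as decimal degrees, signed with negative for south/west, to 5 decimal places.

1. 23.39453, -176.46417
2. -0.31348, -48.26442
3. -34.41997, -10.22491
4. -28.84177, -103.80892

Point 1:
  Lat: degrees = first 2 digits = 23, minutes = 23.6715; 23 + 23.6715/60 = 23.394525
  N → positive
  Lon: degrees = first 3 digits = 176, minutes = 27.8501; 176 + 27.8501/60 = 176.464168
  hemisphere W, so the sign is −
Point 2:
  Lat: degrees = first 2 digits = 0, minutes = 18.80906; 0 + 18.80906/60 = 0.313484
  S ⇒ negate
  Longitude: degrees = first 3 digits = 48, minutes = 15.865; 48 + 15.865/60 = 48.264417
  hemisphere W, so the sign is −
Point 3:
  Lat: degrees = first 2 digits = 34, minutes = 25.198; 34 + 25.198/60 = 34.419967
  S ⇒ negate
  Longitude: degrees = first 3 digits = 10, minutes = 13.4945; 10 + 13.4945/60 = 10.224908
  W → negative
Point 4:
  φ: split at 2 digits → 28° and 50.506′; 28 + 50.506/60 = 28.841767
  S ⇒ negate
  λ: degrees = first 3 digits = 103, minutes = 48.535; 103 + 48.535/60 = 103.808917
  hemisphere W, so the sign is −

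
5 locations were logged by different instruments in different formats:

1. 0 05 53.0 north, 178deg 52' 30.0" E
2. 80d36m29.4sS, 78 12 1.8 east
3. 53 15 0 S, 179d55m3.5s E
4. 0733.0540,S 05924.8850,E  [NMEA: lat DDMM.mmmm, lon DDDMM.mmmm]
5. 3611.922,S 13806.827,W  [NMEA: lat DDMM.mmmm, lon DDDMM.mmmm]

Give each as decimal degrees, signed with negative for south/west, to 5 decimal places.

1. 0.09806, 178.87500
2. -80.60817, 78.20050
3. -53.25000, 179.91764
4. -7.55090, 59.41475
5. -36.19870, -138.11378

Point 1:
  φ: 5′ + 53″ = 5.88333′; 0 + 5.88333/60 = 0.098056
  N → positive
  λ: 178 + 52/60 + 30/3600 = 178.875000
  E → positive
Point 2:
  Latitude: 36′ + 29.4″ = 36.49000′; 80 + 36.49000/60 = 80.608167
  S ⇒ negate
  Longitude: 12′ + 1.8″ = 12.03000′; 78 + 12.03000/60 = 78.200500
  E → positive
Point 3:
  φ: 15′ + 0″ = 15.00000′; 53 + 15.00000/60 = 53.250000
  hemisphere S, so the sign is −
  Longitude: 179 + 55/60 + 3.5/3600 = 179.917639
  E → positive
Point 4:
  Latitude: split at 2 digits → 07° and 33.054′; 7 + 33.054/60 = 7.550900
  S ⇒ negate
  Lon: degrees = first 3 digits = 59, minutes = 24.885; 59 + 24.885/60 = 59.414750
  E ⇒ keep positive
Point 5:
  Lat: split at 2 digits → 36° and 11.922′; 36 + 11.922/60 = 36.198700
  S ⇒ negate
  Longitude: split at 3 digits → 138° and 6.827′; 138 + 6.827/60 = 138.113783
  W ⇒ negate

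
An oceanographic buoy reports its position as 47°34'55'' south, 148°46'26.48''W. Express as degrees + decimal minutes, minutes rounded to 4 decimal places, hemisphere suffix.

47° 34.9167′ S, 148° 46.4413′ W

Lat: 34 + 55/60 = 34.916667′
λ: seconds/60 = 0.44133; minutes = 46 + 0.44133 = 46.441333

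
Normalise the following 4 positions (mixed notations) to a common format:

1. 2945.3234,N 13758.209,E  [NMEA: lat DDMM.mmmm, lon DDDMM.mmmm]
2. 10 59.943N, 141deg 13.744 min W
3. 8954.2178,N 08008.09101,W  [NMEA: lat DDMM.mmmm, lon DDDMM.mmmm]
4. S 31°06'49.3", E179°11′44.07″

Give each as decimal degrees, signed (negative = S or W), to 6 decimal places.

Point 1:
  Lat: split at 2 digits → 29° and 45.3234′; 29 + 45.3234/60 = 29.7553900
  N ⇒ keep positive
  λ: degrees = first 3 digits = 137, minutes = 58.209; 137 + 58.209/60 = 137.9701500
  E → positive
Point 2:
  Latitude: 59.943′ = 0.999050°; total 10.9990500
  N ⇒ keep positive
  Longitude: 13.744′ = 0.229067°; total 141.2290667
  hemisphere W, so the sign is −
Point 3:
  φ: degrees = first 2 digits = 89, minutes = 54.2178; 89 + 54.2178/60 = 89.9036300
  N → positive
  Longitude: degrees = first 3 digits = 80, minutes = 8.09101; 80 + 8.09101/60 = 80.1348502
  W ⇒ negate
Point 4:
  Lat: 31 + 6/60 + 49.3/3600 = 31.1136944
  S ⇒ negate
  Lon: 11′ + 44.07″ = 11.73450′; 179 + 11.73450/60 = 179.1955750
  E → positive

1. 29.755390, 137.970150
2. 10.999050, -141.229067
3. 89.903630, -80.134850
4. -31.113694, 179.195575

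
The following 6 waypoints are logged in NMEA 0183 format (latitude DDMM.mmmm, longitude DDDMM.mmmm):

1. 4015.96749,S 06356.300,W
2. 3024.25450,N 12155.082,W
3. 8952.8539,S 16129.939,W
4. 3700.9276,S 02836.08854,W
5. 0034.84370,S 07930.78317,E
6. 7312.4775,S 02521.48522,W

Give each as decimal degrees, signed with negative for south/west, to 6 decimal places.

Point 1:
  Latitude: degrees = first 2 digits = 40, minutes = 15.96749; 40 + 15.96749/60 = 40.2661248
  hemisphere S, so the sign is −
  Longitude: degrees = first 3 digits = 63, minutes = 56.3; 63 + 56.3/60 = 63.9383333
  W → negative
Point 2:
  Lat: split at 2 digits → 30° and 24.2545′; 30 + 24.2545/60 = 30.4042417
  N ⇒ keep positive
  Lon: split at 3 digits → 121° and 55.082′; 121 + 55.082/60 = 121.9180333
  W → negative
Point 3:
  φ: split at 2 digits → 89° and 52.8539′; 89 + 52.8539/60 = 89.8808983
  S ⇒ negate
  Lon: split at 3 digits → 161° and 29.939′; 161 + 29.939/60 = 161.4989833
  W ⇒ negate
Point 4:
  Latitude: degrees = first 2 digits = 37, minutes = 0.9276; 37 + 0.9276/60 = 37.0154600
  hemisphere S, so the sign is −
  Longitude: split at 3 digits → 028° and 36.08854′; 28 + 36.08854/60 = 28.6014757
  W → negative
Point 5:
  Latitude: split at 2 digits → 00° and 34.8437′; 0 + 34.8437/60 = 0.5807283
  S ⇒ negate
  λ: split at 3 digits → 079° and 30.78317′; 79 + 30.78317/60 = 79.5130528
  E ⇒ keep positive
Point 6:
  Latitude: split at 2 digits → 73° and 12.4775′; 73 + 12.4775/60 = 73.2079583
  S → negative
  Lon: split at 3 digits → 025° and 21.48522′; 25 + 21.48522/60 = 25.3580870
  W → negative

1. -40.266125, -63.938333
2. 30.404242, -121.918033
3. -89.880898, -161.498983
4. -37.015460, -28.601476
5. -0.580728, 79.513053
6. -73.207958, -25.358087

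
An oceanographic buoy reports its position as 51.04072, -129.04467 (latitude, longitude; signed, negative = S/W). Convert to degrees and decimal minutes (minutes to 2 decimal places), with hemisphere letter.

Latitude: fractional part 0.040720 → 2.4432 minutes
Longitude is negative → W; |value| = 129.044670
Lon: fractional part 0.044670 → 2.6802 minutes

51° 2.44′ N, 129° 2.68′ W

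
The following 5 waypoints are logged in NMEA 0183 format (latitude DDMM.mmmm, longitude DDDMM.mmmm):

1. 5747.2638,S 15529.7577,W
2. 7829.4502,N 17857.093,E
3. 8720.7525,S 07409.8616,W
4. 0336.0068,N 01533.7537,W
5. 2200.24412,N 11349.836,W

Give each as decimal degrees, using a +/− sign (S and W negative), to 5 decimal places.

1. -57.78773, -155.49596
2. 78.49084, 178.95155
3. -87.34588, -74.16436
4. 3.60011, -15.56256
5. 22.00407, -113.83060

Point 1:
  Latitude: split at 2 digits → 57° and 47.2638′; 57 + 47.2638/60 = 57.787730
  S ⇒ negate
  Longitude: degrees = first 3 digits = 155, minutes = 29.7577; 155 + 29.7577/60 = 155.495962
  hemisphere W, so the sign is −
Point 2:
  φ: degrees = first 2 digits = 78, minutes = 29.4502; 78 + 29.4502/60 = 78.490837
  N ⇒ keep positive
  Longitude: split at 3 digits → 178° and 57.093′; 178 + 57.093/60 = 178.951550
  E → positive
Point 3:
  Lat: split at 2 digits → 87° and 20.7525′; 87 + 20.7525/60 = 87.345875
  S ⇒ negate
  λ: split at 3 digits → 074° and 9.8616′; 74 + 9.8616/60 = 74.164360
  W ⇒ negate
Point 4:
  φ: split at 2 digits → 03° and 36.0068′; 3 + 36.0068/60 = 3.600113
  N → positive
  λ: split at 3 digits → 015° and 33.7537′; 15 + 33.7537/60 = 15.562562
  W → negative
Point 5:
  Lat: split at 2 digits → 22° and 0.24412′; 22 + 0.24412/60 = 22.004069
  N ⇒ keep positive
  λ: split at 3 digits → 113° and 49.836′; 113 + 49.836/60 = 113.830600
  hemisphere W, so the sign is −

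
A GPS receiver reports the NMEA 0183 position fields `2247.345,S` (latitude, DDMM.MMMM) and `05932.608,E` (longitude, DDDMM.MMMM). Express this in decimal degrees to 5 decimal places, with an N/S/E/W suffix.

Lat: split at 2 digits → 22° and 47.345′; 22 + 47.345/60 = 22.789083
λ: split at 3 digits → 059° and 32.608′; 59 + 32.608/60 = 59.543467

22.78908° S, 59.54347° E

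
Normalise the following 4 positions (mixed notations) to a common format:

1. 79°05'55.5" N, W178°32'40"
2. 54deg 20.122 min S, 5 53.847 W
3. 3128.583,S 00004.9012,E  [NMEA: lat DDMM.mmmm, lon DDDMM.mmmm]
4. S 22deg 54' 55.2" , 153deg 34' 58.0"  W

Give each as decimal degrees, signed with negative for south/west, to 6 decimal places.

1. 79.098750, -178.544444
2. -54.335367, -5.897450
3. -31.476383, 0.081687
4. -22.915333, -153.582778

Point 1:
  Lat: 79 + 5/60 + 55.5/3600 = 79.0987500
  N ⇒ keep positive
  Lon: 178 + 32/60 + 40/3600 = 178.5444444
  W ⇒ negate
Point 2:
  φ: 54 + 20.122/60 = 54.3353667
  hemisphere S, so the sign is −
  Lon: 5 + 53.847/60 = 5.8974500
  hemisphere W, so the sign is −
Point 3:
  φ: degrees = first 2 digits = 31, minutes = 28.583; 31 + 28.583/60 = 31.4763833
  S ⇒ negate
  Longitude: split at 3 digits → 000° and 4.9012′; 0 + 4.9012/60 = 0.0816867
  E ⇒ keep positive
Point 4:
  Latitude: 22° + 54/60 + 55.2/3600 = 22 + 0.900000 + 0.015333 = 22.9153333
  S → negative
  Longitude: 34′ + 58″ = 34.96667′; 153 + 34.96667/60 = 153.5827778
  W → negative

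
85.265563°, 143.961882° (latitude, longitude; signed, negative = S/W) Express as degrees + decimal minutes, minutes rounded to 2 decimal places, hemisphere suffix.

φ: fractional part 0.265563 → 15.9338 minutes
Longitude: fractional part 0.961882 → 57.7129 minutes

85° 15.93′ N, 143° 57.71′ E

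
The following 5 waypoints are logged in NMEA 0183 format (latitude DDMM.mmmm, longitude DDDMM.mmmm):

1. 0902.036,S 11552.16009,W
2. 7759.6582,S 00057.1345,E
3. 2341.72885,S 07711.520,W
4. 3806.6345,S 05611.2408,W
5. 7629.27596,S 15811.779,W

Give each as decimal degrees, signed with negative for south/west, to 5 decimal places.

Point 1:
  Lat: degrees = first 2 digits = 9, minutes = 2.036; 9 + 2.036/60 = 9.033933
  S ⇒ negate
  Longitude: split at 3 digits → 115° and 52.16009′; 115 + 52.16009/60 = 115.869335
  W ⇒ negate
Point 2:
  Lat: degrees = first 2 digits = 77, minutes = 59.6582; 77 + 59.6582/60 = 77.994303
  S ⇒ negate
  λ: degrees = first 3 digits = 0, minutes = 57.1345; 0 + 57.1345/60 = 0.952242
  E ⇒ keep positive
Point 3:
  Lat: degrees = first 2 digits = 23, minutes = 41.72885; 23 + 41.72885/60 = 23.695481
  hemisphere S, so the sign is −
  Longitude: split at 3 digits → 077° and 11.52′; 77 + 11.52/60 = 77.192000
  W → negative
Point 4:
  Lat: split at 2 digits → 38° and 6.6345′; 38 + 6.6345/60 = 38.110575
  S → negative
  λ: degrees = first 3 digits = 56, minutes = 11.2408; 56 + 11.2408/60 = 56.187347
  W ⇒ negate
Point 5:
  φ: split at 2 digits → 76° and 29.27596′; 76 + 29.27596/60 = 76.487933
  S → negative
  Lon: split at 3 digits → 158° and 11.779′; 158 + 11.779/60 = 158.196317
  W ⇒ negate

1. -9.03393, -115.86933
2. -77.99430, 0.95224
3. -23.69548, -77.19200
4. -38.11058, -56.18735
5. -76.48793, -158.19632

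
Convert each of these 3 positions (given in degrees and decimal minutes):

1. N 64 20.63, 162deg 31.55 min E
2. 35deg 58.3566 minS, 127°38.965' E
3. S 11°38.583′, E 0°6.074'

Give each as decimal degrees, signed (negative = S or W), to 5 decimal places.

Point 1:
  φ: 64 + 20.63/60 = 64.343833
  N ⇒ keep positive
  Lon: 162 + 31.55/60 = 162.525833
  E → positive
Point 2:
  Latitude: 35 + 58.3566/60 = 35.972610
  S ⇒ negate
  Longitude: 127 + 38.965/60 = 127.649417
  E → positive
Point 3:
  φ: 11 + 38.583/60 = 11.643050
  hemisphere S, so the sign is −
  Longitude: 6.074′ = 0.101233°; total 0.101233
  E ⇒ keep positive

1. 64.34383, 162.52583
2. -35.97261, 127.64942
3. -11.64305, 0.10123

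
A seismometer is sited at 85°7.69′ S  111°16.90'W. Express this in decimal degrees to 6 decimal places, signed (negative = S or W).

Lat: 85 + 7.69/60 = 85.1281667
S ⇒ negate
λ: 16.9′ = 0.281667°; total 111.2816667
W ⇒ negate

-85.128167, -111.281667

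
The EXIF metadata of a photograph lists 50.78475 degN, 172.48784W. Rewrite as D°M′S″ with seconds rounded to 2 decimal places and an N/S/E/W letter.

50°47′5.10″ N, 172°29′16.22″ W

Latitude: 0.784750° → 47.08500′; 0.08500 × 60 = 5.1000″
Longitude: 0.487840 × 60 = 29.27040′ → 29′, remainder × 60 = 16.2240″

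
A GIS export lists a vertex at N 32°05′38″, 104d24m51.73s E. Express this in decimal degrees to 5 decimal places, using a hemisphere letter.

Latitude: 32° + 5/60 + 38/3600 = 32 + 0.083333 + 0.010556 = 32.093889
Longitude: 104° + 24/60 + 51.73/3600 = 104 + 0.400000 + 0.014369 = 104.414369

32.09389° N, 104.41437° E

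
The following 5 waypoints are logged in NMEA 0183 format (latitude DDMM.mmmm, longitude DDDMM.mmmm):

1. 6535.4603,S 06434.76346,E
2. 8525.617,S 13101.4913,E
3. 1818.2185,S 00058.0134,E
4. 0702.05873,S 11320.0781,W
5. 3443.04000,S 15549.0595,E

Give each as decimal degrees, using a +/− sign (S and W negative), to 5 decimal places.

Point 1:
  Latitude: degrees = first 2 digits = 65, minutes = 35.4603; 65 + 35.4603/60 = 65.591005
  hemisphere S, so the sign is −
  Lon: degrees = first 3 digits = 64, minutes = 34.76346; 64 + 34.76346/60 = 64.579391
  E → positive
Point 2:
  Latitude: split at 2 digits → 85° and 25.617′; 85 + 25.617/60 = 85.426950
  S → negative
  Longitude: split at 3 digits → 131° and 1.4913′; 131 + 1.4913/60 = 131.024855
  E ⇒ keep positive
Point 3:
  φ: split at 2 digits → 18° and 18.2185′; 18 + 18.2185/60 = 18.303642
  S → negative
  Lon: split at 3 digits → 000° and 58.0134′; 0 + 58.0134/60 = 0.966890
  E ⇒ keep positive
Point 4:
  Lat: split at 2 digits → 07° and 2.05873′; 7 + 2.05873/60 = 7.034312
  S → negative
  Longitude: degrees = first 3 digits = 113, minutes = 20.0781; 113 + 20.0781/60 = 113.334635
  hemisphere W, so the sign is −
Point 5:
  Lat: degrees = first 2 digits = 34, minutes = 43.04; 34 + 43.04/60 = 34.717333
  S ⇒ negate
  Lon: degrees = first 3 digits = 155, minutes = 49.0595; 155 + 49.0595/60 = 155.817658
  E → positive

1. -65.59101, 64.57939
2. -85.42695, 131.02486
3. -18.30364, 0.96689
4. -7.03431, -113.33464
5. -34.71733, 155.81766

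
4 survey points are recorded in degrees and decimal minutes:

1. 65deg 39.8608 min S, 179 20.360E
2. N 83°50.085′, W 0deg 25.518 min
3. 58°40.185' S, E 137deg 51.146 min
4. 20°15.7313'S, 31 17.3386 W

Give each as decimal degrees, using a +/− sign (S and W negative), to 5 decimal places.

Point 1:
  Latitude: 39.8608′ = 0.664347°; total 65.664347
  S ⇒ negate
  λ: 179 + 20.36/60 = 179.339333
  E ⇒ keep positive
Point 2:
  φ: 83 + 50.085/60 = 83.834750
  N → positive
  Lon: 0 + 25.518/60 = 0.425300
  W → negative
Point 3:
  Latitude: 40.185′ = 0.669750°; total 58.669750
  S → negative
  Longitude: 137 + 51.146/60 = 137.852433
  E ⇒ keep positive
Point 4:
  φ: 15.7313′ = 0.262188°; total 20.262188
  S → negative
  Lon: 17.3386′ = 0.288977°; total 31.288977
  W ⇒ negate

1. -65.66435, 179.33933
2. 83.83475, -0.42530
3. -58.66975, 137.85243
4. -20.26219, -31.28898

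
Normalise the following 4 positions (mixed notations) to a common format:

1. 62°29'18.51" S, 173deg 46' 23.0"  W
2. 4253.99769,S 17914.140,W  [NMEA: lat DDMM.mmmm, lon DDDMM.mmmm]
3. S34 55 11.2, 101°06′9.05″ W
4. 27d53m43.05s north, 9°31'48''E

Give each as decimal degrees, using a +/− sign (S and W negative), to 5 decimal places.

1. -62.48848, -173.77306
2. -42.89996, -179.23567
3. -34.91978, -101.10251
4. 27.89529, 9.53000

Point 1:
  Latitude: 62° + 29/60 + 18.51/3600 = 62 + 0.483333 + 0.005142 = 62.488475
  S ⇒ negate
  Lon: 173 + 46/60 + 23/3600 = 173.773056
  hemisphere W, so the sign is −
Point 2:
  φ: degrees = first 2 digits = 42, minutes = 53.99769; 42 + 53.99769/60 = 42.899962
  hemisphere S, so the sign is −
  λ: split at 3 digits → 179° and 14.14′; 179 + 14.14/60 = 179.235667
  W → negative
Point 3:
  Lat: 55′ + 11.2″ = 55.18667′; 34 + 55.18667/60 = 34.919778
  S ⇒ negate
  λ: 6′ + 9.05″ = 6.15083′; 101 + 6.15083/60 = 101.102514
  W ⇒ negate
Point 4:
  Latitude: 27 + 53/60 + 43.05/3600 = 27.895292
  N → positive
  Longitude: 9 + 31/60 + 48/3600 = 9.530000
  E ⇒ keep positive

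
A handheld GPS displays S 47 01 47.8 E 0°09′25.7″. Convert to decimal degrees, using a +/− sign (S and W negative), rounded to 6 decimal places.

φ: 1′ + 47.8″ = 1.79667′; 47 + 1.79667/60 = 47.0299444
S ⇒ negate
λ: 9′ + 25.7″ = 9.42833′; 0 + 9.42833/60 = 0.1571389
E → positive

-47.029944, 0.157139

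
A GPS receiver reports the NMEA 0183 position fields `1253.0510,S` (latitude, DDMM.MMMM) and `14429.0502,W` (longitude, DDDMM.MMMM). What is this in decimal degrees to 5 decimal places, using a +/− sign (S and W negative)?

-12.88418, -144.48417

φ: degrees = first 2 digits = 12, minutes = 53.051; 12 + 53.051/60 = 12.884183
S → negative
Lon: degrees = first 3 digits = 144, minutes = 29.0502; 144 + 29.0502/60 = 144.484170
W ⇒ negate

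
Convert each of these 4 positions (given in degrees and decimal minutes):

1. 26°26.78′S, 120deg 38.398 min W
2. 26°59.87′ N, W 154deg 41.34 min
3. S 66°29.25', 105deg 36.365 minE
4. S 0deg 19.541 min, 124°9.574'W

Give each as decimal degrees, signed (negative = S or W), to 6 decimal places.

Point 1:
  φ: 26 + 26.78/60 = 26.4463333
  hemisphere S, so the sign is −
  Lon: 120 + 38.398/60 = 120.6399667
  hemisphere W, so the sign is −
Point 2:
  φ: 26 + 59.87/60 = 26.9978333
  N ⇒ keep positive
  Lon: 41.34′ = 0.689000°; total 154.6890000
  W ⇒ negate
Point 3:
  Latitude: 29.25′ = 0.487500°; total 66.4875000
  hemisphere S, so the sign is −
  Lon: 105 + 36.365/60 = 105.6060833
  E → positive
Point 4:
  φ: 19.541′ = 0.325683°; total 0.3256833
  hemisphere S, so the sign is −
  λ: 9.574′ = 0.159567°; total 124.1595667
  W ⇒ negate

1. -26.446333, -120.639967
2. 26.997833, -154.689000
3. -66.487500, 105.606083
4. -0.325683, -124.159567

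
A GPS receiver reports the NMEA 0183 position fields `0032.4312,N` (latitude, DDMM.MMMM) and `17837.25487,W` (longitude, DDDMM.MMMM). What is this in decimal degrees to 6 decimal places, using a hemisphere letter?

Lat: degrees = first 2 digits = 0, minutes = 32.4312; 0 + 32.4312/60 = 0.5405200
Lon: split at 3 digits → 178° and 37.25487′; 178 + 37.25487/60 = 178.6209145

0.540520° N, 178.620915° W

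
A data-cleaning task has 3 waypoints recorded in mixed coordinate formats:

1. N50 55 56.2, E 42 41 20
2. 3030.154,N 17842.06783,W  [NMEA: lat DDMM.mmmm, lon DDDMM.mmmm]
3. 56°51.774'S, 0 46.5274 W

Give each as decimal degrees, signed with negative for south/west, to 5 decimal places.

1. 50.93228, 42.68889
2. 30.50257, -178.70113
3. -56.86290, -0.77546

Point 1:
  Latitude: 50 + 55/60 + 56.2/3600 = 50.932278
  N ⇒ keep positive
  Longitude: 42 + 41/60 + 20/3600 = 42.688889
  E ⇒ keep positive
Point 2:
  Lat: split at 2 digits → 30° and 30.154′; 30 + 30.154/60 = 30.502567
  N ⇒ keep positive
  Longitude: degrees = first 3 digits = 178, minutes = 42.06783; 178 + 42.06783/60 = 178.701131
  W ⇒ negate
Point 3:
  φ: 51.774′ = 0.862900°; total 56.862900
  S ⇒ negate
  Lon: 0 + 46.5274/60 = 0.775457
  W → negative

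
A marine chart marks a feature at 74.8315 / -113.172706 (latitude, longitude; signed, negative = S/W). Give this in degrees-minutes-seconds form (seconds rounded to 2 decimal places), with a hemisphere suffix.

Latitude: whole degrees 74; 49.89000′ → 49′ and 53.4000″
Longitude is negative → W; |value| = 113.172706
Lon: 0.172706 × 60 = 10.36236′ → 10′, remainder × 60 = 21.7416″

74°49′53.40″ N, 113°10′21.74″ W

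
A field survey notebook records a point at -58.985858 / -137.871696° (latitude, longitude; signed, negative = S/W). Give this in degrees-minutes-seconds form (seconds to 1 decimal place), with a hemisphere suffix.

58°59′9.1″ S, 137°52′18.1″ W

Latitude is negative → S; |value| = 58.985858
Latitude: whole degrees 58; 59.15148′ → 59′ and 9.089″
Longitude is negative → W; |value| = 137.871696
Longitude: whole degrees 137; 52.30176′ → 52′ and 18.106″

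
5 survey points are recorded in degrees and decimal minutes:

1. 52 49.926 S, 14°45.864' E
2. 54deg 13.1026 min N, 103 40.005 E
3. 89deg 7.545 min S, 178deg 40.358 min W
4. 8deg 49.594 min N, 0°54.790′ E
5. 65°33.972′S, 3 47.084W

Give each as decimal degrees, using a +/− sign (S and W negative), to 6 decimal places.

1. -52.832100, 14.764400
2. 54.218377, 103.666750
3. -89.125750, -178.672633
4. 8.826567, 0.913167
5. -65.566200, -3.784733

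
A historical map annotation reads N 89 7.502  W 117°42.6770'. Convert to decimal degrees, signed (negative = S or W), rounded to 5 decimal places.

Lat: 89 + 7.502/60 = 89.125033
N → positive
λ: 117 + 42.677/60 = 117.711283
hemisphere W, so the sign is −

89.12503, -117.71128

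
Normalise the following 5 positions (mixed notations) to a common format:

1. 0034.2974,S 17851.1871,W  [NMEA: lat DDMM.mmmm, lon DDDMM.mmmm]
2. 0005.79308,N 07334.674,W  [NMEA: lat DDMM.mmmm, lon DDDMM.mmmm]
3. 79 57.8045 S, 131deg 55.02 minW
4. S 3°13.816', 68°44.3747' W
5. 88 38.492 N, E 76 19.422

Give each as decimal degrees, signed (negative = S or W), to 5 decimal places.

Point 1:
  φ: degrees = first 2 digits = 0, minutes = 34.2974; 0 + 34.2974/60 = 0.571623
  S ⇒ negate
  Longitude: split at 3 digits → 178° and 51.1871′; 178 + 51.1871/60 = 178.853118
  W ⇒ negate
Point 2:
  Latitude: degrees = first 2 digits = 0, minutes = 5.79308; 0 + 5.79308/60 = 0.096551
  N ⇒ keep positive
  Longitude: split at 3 digits → 073° and 34.674′; 73 + 34.674/60 = 73.577900
  W → negative
Point 3:
  φ: 79 + 57.8045/60 = 79.963408
  S ⇒ negate
  λ: 55.02′ = 0.917000°; total 131.917000
  hemisphere W, so the sign is −
Point 4:
  Latitude: 13.816′ = 0.230267°; total 3.230267
  hemisphere S, so the sign is −
  Longitude: 68 + 44.3747/60 = 68.739578
  hemisphere W, so the sign is −
Point 5:
  φ: 38.492′ = 0.641533°; total 88.641533
  N ⇒ keep positive
  Lon: 19.422′ = 0.323700°; total 76.323700
  E → positive

1. -0.57162, -178.85312
2. 0.09655, -73.57790
3. -79.96341, -131.91700
4. -3.23027, -68.73958
5. 88.64153, 76.32370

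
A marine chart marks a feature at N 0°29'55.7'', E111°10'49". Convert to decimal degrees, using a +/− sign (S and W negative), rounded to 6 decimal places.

0.498806, 111.180278

Lat: 0° + 29/60 + 55.7/3600 = 0 + 0.483333 + 0.015472 = 0.4988056
N ⇒ keep positive
λ: 10′ + 49″ = 10.81667′; 111 + 10.81667/60 = 111.1802778
E → positive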